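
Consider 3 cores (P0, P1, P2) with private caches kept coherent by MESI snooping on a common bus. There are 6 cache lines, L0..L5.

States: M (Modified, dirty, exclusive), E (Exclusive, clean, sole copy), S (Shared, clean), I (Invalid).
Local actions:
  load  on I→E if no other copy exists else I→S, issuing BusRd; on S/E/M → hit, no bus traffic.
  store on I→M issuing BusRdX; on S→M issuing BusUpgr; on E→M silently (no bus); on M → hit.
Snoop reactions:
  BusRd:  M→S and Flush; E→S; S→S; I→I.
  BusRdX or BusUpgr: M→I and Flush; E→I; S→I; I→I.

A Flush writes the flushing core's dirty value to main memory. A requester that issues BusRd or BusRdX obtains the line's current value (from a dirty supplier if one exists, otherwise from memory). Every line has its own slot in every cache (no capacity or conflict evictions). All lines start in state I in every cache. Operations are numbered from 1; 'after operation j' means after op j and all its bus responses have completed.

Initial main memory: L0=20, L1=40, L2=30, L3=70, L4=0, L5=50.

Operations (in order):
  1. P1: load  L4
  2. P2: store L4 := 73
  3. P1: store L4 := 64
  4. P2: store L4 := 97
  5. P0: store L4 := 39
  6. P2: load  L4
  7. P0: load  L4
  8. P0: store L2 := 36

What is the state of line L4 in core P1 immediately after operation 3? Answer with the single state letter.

state = M

1. P1: load  L4  bus=[BusRd]  L4: P0=I P1=E P2=I  mem[L4]=0
2. P2: store L4 := 73  bus=[BusRdX]  L4: P0=I P1=I P2=M  mem[L4]=0
3. P1: store L4 := 64  bus=[BusRdX,Flush]  L4: P0=I P1=M P2=I  mem[L4]=73
4. P2: store L4 := 97  bus=[BusRdX,Flush]  L4: P0=I P1=I P2=M  mem[L4]=64
5. P0: store L4 := 39  bus=[BusRdX,Flush]  L4: P0=M P1=I P2=I  mem[L4]=97
6. P2: load  L4  bus=[BusRd,Flush]  L4: P0=S P1=I P2=S  mem[L4]=39
7. P0: load  L4  bus=[-]  L4: P0=S P1=I P2=S  mem[L4]=39
8. P0: store L2 := 36  bus=[BusRdX]  L2: P0=M P1=I P2=I  mem[L2]=30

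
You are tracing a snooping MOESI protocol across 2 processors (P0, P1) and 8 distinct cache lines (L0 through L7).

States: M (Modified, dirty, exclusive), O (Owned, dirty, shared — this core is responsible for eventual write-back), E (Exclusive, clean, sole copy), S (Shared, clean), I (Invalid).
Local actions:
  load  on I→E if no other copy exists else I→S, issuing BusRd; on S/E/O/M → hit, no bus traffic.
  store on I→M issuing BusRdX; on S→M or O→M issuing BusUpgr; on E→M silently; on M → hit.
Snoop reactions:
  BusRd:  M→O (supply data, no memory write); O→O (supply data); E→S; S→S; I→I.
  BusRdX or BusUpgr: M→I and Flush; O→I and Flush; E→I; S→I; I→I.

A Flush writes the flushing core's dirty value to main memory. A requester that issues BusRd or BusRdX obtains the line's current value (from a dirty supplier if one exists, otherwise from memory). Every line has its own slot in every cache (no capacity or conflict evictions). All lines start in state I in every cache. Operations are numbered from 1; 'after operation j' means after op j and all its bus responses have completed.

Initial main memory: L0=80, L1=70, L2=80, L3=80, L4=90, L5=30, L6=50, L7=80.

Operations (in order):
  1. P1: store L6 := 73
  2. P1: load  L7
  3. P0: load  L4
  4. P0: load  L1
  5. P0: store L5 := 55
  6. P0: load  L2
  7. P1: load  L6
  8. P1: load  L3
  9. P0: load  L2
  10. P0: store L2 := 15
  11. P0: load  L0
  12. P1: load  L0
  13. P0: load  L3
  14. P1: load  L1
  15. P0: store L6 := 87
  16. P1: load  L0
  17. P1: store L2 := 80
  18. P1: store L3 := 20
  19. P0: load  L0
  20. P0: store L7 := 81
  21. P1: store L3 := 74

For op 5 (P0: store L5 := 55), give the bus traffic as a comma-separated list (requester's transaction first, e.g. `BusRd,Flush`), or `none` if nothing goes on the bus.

bus = BusRdX

  op1 P1: store L6 := 73 → I/M on L6; bus BusRdX; mem=50
  op2 P1: load  L7 → I/E on L7; bus BusRd; mem=80
  op3 P0: load  L4 → E/I on L4; bus BusRd; mem=90
  op4 P0: load  L1 → E/I on L1; bus BusRd; mem=70
  op5 P0: store L5 := 55 → M/I on L5; bus BusRdX; mem=30
  op6 P0: load  L2 → E/I on L2; bus BusRd; mem=80
  op7 P1: load  L6 → I/M on L6; bus (none); mem=50
  op8 P1: load  L3 → I/E on L3; bus BusRd; mem=80
  op9 P0: load  L2 → E/I on L2; bus (none); mem=80
  op10 P0: store L2 := 15 → M/I on L2; bus (none); mem=80
  op11 P0: load  L0 → E/I on L0; bus BusRd; mem=80
  op12 P1: load  L0 → S/S on L0; bus BusRd; mem=80
  op13 P0: load  L3 → S/S on L3; bus BusRd; mem=80
  op14 P1: load  L1 → S/S on L1; bus BusRd; mem=70
  op15 P0: store L6 := 87 → M/I on L6; bus BusRdX Flush; mem=73
  op16 P1: load  L0 → S/S on L0; bus (none); mem=80
  op17 P1: store L2 := 80 → I/M on L2; bus BusRdX Flush; mem=15
  op18 P1: store L3 := 20 → I/M on L3; bus BusUpgr; mem=80
  op19 P0: load  L0 → S/S on L0; bus (none); mem=80
  op20 P0: store L7 := 81 → M/I on L7; bus BusRdX; mem=80
  op21 P1: store L3 := 74 → I/M on L3; bus (none); mem=80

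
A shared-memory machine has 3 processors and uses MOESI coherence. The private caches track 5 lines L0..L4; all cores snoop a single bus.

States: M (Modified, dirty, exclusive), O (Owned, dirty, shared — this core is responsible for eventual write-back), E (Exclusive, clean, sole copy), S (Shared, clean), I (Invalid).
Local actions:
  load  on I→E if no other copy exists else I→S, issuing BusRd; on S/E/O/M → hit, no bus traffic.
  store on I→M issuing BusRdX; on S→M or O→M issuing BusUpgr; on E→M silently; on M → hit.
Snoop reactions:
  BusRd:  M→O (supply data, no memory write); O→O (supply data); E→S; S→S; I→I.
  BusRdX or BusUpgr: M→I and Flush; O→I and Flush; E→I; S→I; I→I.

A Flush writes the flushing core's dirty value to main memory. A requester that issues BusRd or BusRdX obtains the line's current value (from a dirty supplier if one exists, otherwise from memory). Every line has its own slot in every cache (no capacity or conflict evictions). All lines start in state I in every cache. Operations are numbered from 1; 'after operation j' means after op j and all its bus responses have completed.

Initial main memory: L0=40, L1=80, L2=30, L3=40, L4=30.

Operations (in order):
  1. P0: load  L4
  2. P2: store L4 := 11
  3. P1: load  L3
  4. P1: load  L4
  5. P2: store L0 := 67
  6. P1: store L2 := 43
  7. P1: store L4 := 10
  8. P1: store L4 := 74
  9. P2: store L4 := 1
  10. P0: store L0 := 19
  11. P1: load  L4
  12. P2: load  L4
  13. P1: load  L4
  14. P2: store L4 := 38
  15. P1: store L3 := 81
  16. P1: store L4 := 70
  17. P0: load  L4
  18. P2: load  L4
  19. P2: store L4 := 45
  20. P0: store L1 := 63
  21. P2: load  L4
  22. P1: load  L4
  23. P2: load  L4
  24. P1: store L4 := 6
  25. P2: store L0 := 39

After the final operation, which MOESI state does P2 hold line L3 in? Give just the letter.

state = I

1. P0: load  L4  bus=[BusRd]  L4: P0=E P1=I P2=I  mem[L4]=30
2. P2: store L4 := 11  bus=[BusRdX]  L4: P0=I P1=I P2=M  mem[L4]=30
3. P1: load  L3  bus=[BusRd]  L3: P0=I P1=E P2=I  mem[L3]=40
4. P1: load  L4  bus=[BusRd]  L4: P0=I P1=S P2=O  mem[L4]=30
5. P2: store L0 := 67  bus=[BusRdX]  L0: P0=I P1=I P2=M  mem[L0]=40
6. P1: store L2 := 43  bus=[BusRdX]  L2: P0=I P1=M P2=I  mem[L2]=30
7. P1: store L4 := 10  bus=[BusUpgr,Flush]  L4: P0=I P1=M P2=I  mem[L4]=11
8. P1: store L4 := 74  bus=[-]  L4: P0=I P1=M P2=I  mem[L4]=11
9. P2: store L4 := 1  bus=[BusRdX,Flush]  L4: P0=I P1=I P2=M  mem[L4]=74
10. P0: store L0 := 19  bus=[BusRdX,Flush]  L0: P0=M P1=I P2=I  mem[L0]=67
11. P1: load  L4  bus=[BusRd]  L4: P0=I P1=S P2=O  mem[L4]=74
12. P2: load  L4  bus=[-]  L4: P0=I P1=S P2=O  mem[L4]=74
13. P1: load  L4  bus=[-]  L4: P0=I P1=S P2=O  mem[L4]=74
14. P2: store L4 := 38  bus=[BusUpgr]  L4: P0=I P1=I P2=M  mem[L4]=74
15. P1: store L3 := 81  bus=[-]  L3: P0=I P1=M P2=I  mem[L3]=40
16. P1: store L4 := 70  bus=[BusRdX,Flush]  L4: P0=I P1=M P2=I  mem[L4]=38
17. P0: load  L4  bus=[BusRd]  L4: P0=S P1=O P2=I  mem[L4]=38
18. P2: load  L4  bus=[BusRd]  L4: P0=S P1=O P2=S  mem[L4]=38
19. P2: store L4 := 45  bus=[BusUpgr,Flush]  L4: P0=I P1=I P2=M  mem[L4]=70
20. P0: store L1 := 63  bus=[BusRdX]  L1: P0=M P1=I P2=I  mem[L1]=80
21. P2: load  L4  bus=[-]  L4: P0=I P1=I P2=M  mem[L4]=70
22. P1: load  L4  bus=[BusRd]  L4: P0=I P1=S P2=O  mem[L4]=70
23. P2: load  L4  bus=[-]  L4: P0=I P1=S P2=O  mem[L4]=70
24. P1: store L4 := 6  bus=[BusUpgr,Flush]  L4: P0=I P1=M P2=I  mem[L4]=45
25. P2: store L0 := 39  bus=[BusRdX,Flush]  L0: P0=I P1=I P2=M  mem[L0]=19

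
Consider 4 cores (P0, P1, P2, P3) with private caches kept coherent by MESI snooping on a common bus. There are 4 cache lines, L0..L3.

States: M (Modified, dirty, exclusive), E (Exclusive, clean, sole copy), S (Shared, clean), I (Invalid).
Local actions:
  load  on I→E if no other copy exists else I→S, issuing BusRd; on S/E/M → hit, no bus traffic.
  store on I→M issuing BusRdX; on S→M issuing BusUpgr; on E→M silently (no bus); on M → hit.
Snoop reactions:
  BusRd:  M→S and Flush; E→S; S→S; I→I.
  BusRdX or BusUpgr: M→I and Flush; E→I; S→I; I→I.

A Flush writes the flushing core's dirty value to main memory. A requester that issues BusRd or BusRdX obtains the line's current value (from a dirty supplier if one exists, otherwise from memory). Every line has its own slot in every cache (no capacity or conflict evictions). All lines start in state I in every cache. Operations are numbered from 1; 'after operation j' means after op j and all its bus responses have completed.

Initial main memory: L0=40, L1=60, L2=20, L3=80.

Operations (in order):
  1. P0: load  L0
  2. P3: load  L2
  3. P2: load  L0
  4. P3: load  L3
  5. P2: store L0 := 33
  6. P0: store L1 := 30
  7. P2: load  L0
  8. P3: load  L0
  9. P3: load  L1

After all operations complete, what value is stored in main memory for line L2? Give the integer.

memory[L2] = 20

1. P0: load  L0  bus=[BusRd]  L0: P0=E P1=I P2=I P3=I  mem[L0]=40
2. P3: load  L2  bus=[BusRd]  L2: P0=I P1=I P2=I P3=E  mem[L2]=20
3. P2: load  L0  bus=[BusRd]  L0: P0=S P1=I P2=S P3=I  mem[L0]=40
4. P3: load  L3  bus=[BusRd]  L3: P0=I P1=I P2=I P3=E  mem[L3]=80
5. P2: store L0 := 33  bus=[BusUpgr]  L0: P0=I P1=I P2=M P3=I  mem[L0]=40
6. P0: store L1 := 30  bus=[BusRdX]  L1: P0=M P1=I P2=I P3=I  mem[L1]=60
7. P2: load  L0  bus=[-]  L0: P0=I P1=I P2=M P3=I  mem[L0]=40
8. P3: load  L0  bus=[BusRd,Flush]  L0: P0=I P1=I P2=S P3=S  mem[L0]=33
9. P3: load  L1  bus=[BusRd,Flush]  L1: P0=S P1=I P2=I P3=S  mem[L1]=30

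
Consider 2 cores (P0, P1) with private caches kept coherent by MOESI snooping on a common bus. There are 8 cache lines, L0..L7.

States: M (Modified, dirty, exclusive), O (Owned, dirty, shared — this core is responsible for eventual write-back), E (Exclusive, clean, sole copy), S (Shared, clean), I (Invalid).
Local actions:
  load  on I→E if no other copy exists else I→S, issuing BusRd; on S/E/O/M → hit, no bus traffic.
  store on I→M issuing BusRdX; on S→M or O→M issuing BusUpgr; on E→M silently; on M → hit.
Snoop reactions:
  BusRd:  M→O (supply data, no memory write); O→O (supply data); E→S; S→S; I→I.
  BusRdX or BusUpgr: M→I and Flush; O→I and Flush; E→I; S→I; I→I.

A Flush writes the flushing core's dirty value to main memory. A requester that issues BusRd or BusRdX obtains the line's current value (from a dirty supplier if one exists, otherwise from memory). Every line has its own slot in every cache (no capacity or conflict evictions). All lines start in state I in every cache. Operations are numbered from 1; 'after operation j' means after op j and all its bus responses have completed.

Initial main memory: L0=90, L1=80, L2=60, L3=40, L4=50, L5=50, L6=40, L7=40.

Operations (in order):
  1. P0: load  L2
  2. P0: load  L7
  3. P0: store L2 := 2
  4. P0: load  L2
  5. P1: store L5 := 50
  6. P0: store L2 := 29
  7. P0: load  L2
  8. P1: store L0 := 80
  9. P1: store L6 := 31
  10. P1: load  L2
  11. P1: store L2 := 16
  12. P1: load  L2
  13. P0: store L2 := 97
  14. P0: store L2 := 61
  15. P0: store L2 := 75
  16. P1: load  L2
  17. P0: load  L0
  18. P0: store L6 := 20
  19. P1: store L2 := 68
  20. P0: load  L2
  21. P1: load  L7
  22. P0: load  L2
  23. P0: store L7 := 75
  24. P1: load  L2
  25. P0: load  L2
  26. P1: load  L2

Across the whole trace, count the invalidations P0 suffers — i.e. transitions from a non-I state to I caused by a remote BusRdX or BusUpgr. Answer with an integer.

[1] P0: load  L2 | P0:E(60), P1:I | bus: BusRd
[2] P0: load  L7 | P0:E(40), P1:I | bus: BusRd
[3] P0: store L2 := 2 | P0:M(2), P1:I | bus: none
[4] P0: load  L2 | P0:M(2), P1:I | bus: none
[5] P1: store L5 := 50 | P0:I, P1:M(50) | bus: BusRdX
[6] P0: store L2 := 29 | P0:M(29), P1:I | bus: none
[7] P0: load  L2 | P0:M(29), P1:I | bus: none
[8] P1: store L0 := 80 | P0:I, P1:M(80) | bus: BusRdX
[9] P1: store L6 := 31 | P0:I, P1:M(31) | bus: BusRdX
[10] P1: load  L2 | P0:O(29), P1:S(29) | bus: BusRd
[11] P1: store L2 := 16 | P0:I, P1:M(16) | bus: BusUpgr,Flush
[12] P1: load  L2 | P0:I, P1:M(16) | bus: none
[13] P0: store L2 := 97 | P0:M(97), P1:I | bus: BusRdX,Flush
[14] P0: store L2 := 61 | P0:M(61), P1:I | bus: none
[15] P0: store L2 := 75 | P0:M(75), P1:I | bus: none
[16] P1: load  L2 | P0:O(75), P1:S(75) | bus: BusRd
[17] P0: load  L0 | P0:S(80), P1:O(80) | bus: BusRd
[18] P0: store L6 := 20 | P0:M(20), P1:I | bus: BusRdX,Flush
[19] P1: store L2 := 68 | P0:I, P1:M(68) | bus: BusUpgr,Flush
[20] P0: load  L2 | P0:S(68), P1:O(68) | bus: BusRd
[21] P1: load  L7 | P0:S(40), P1:S(40) | bus: BusRd
[22] P0: load  L2 | P0:S(68), P1:O(68) | bus: none
[23] P0: store L7 := 75 | P0:M(75), P1:I | bus: BusUpgr
[24] P1: load  L2 | P0:S(68), P1:O(68) | bus: none
[25] P0: load  L2 | P0:S(68), P1:O(68) | bus: none
[26] P1: load  L2 | P0:S(68), P1:O(68) | bus: none

invalidations = 2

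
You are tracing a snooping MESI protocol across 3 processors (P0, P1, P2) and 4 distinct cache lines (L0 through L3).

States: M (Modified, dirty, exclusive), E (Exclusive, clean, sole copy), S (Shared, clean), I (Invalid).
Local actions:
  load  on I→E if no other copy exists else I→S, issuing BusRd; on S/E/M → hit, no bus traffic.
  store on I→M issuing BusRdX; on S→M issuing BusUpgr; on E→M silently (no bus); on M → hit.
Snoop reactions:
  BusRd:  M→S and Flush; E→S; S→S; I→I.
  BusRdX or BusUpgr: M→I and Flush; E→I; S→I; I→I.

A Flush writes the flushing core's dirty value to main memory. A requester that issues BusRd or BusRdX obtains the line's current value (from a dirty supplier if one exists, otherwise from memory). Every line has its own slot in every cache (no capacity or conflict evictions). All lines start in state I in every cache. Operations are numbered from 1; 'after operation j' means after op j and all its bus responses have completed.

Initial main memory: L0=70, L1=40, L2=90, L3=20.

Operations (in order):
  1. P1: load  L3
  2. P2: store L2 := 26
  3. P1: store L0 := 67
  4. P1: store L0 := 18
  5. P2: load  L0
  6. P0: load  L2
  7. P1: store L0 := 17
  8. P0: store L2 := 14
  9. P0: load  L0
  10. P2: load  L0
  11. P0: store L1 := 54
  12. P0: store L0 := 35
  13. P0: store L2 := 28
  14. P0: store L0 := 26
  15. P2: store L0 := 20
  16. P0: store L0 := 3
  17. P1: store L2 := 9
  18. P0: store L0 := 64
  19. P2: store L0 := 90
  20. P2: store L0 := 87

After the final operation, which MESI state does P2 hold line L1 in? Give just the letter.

[1] P1: load  L3 | P0:I, P1:E(20), P2:I | bus: BusRd
[2] P2: store L2 := 26 | P0:I, P1:I, P2:M(26) | bus: BusRdX
[3] P1: store L0 := 67 | P0:I, P1:M(67), P2:I | bus: BusRdX
[4] P1: store L0 := 18 | P0:I, P1:M(18), P2:I | bus: none
[5] P2: load  L0 | P0:I, P1:S(18), P2:S(18) | bus: BusRd,Flush
[6] P0: load  L2 | P0:S(26), P1:I, P2:S(26) | bus: BusRd,Flush
[7] P1: store L0 := 17 | P0:I, P1:M(17), P2:I | bus: BusUpgr
[8] P0: store L2 := 14 | P0:M(14), P1:I, P2:I | bus: BusUpgr
[9] P0: load  L0 | P0:S(17), P1:S(17), P2:I | bus: BusRd,Flush
[10] P2: load  L0 | P0:S(17), P1:S(17), P2:S(17) | bus: BusRd
[11] P0: store L1 := 54 | P0:M(54), P1:I, P2:I | bus: BusRdX
[12] P0: store L0 := 35 | P0:M(35), P1:I, P2:I | bus: BusUpgr
[13] P0: store L2 := 28 | P0:M(28), P1:I, P2:I | bus: none
[14] P0: store L0 := 26 | P0:M(26), P1:I, P2:I | bus: none
[15] P2: store L0 := 20 | P0:I, P1:I, P2:M(20) | bus: BusRdX,Flush
[16] P0: store L0 := 3 | P0:M(3), P1:I, P2:I | bus: BusRdX,Flush
[17] P1: store L2 := 9 | P0:I, P1:M(9), P2:I | bus: BusRdX,Flush
[18] P0: store L0 := 64 | P0:M(64), P1:I, P2:I | bus: none
[19] P2: store L0 := 90 | P0:I, P1:I, P2:M(90) | bus: BusRdX,Flush
[20] P2: store L0 := 87 | P0:I, P1:I, P2:M(87) | bus: none

state = I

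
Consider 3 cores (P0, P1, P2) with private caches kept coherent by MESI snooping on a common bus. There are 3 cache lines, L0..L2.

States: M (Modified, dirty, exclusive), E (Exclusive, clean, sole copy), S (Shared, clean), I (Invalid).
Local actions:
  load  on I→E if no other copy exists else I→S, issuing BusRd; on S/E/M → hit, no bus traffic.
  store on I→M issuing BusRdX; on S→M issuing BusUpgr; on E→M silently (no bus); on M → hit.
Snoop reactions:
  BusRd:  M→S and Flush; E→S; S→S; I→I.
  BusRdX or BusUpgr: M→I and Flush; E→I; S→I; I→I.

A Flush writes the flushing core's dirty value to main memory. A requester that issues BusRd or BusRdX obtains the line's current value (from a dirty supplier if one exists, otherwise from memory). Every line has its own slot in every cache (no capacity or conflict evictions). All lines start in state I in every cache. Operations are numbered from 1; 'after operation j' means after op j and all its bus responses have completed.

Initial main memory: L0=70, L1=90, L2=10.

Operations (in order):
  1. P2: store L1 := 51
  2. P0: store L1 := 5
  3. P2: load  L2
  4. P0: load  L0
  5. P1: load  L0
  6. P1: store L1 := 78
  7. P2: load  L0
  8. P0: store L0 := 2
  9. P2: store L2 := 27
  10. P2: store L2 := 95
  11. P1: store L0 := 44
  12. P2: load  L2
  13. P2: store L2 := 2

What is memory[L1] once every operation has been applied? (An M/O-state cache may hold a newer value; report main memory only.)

memory[L1] = 5

step 1: P2: store L1 := 51  ⟶  IIM  (L1)  txn=BusRdX  M[L1]=90
step 2: P0: store L1 := 5  ⟶  MII  (L1)  txn=BusRdX+Flush  M[L1]=51
step 3: P2: load  L2  ⟶  IIE  (L2)  txn=BusRd  M[L2]=10
step 4: P0: load  L0  ⟶  EII  (L0)  txn=BusRd  M[L0]=70
step 5: P1: load  L0  ⟶  SSI  (L0)  txn=BusRd  M[L0]=70
step 6: P1: store L1 := 78  ⟶  IMI  (L1)  txn=BusRdX+Flush  M[L1]=5
step 7: P2: load  L0  ⟶  SSS  (L0)  txn=BusRd  M[L0]=70
step 8: P0: store L0 := 2  ⟶  MII  (L0)  txn=BusUpgr  M[L0]=70
step 9: P2: store L2 := 27  ⟶  IIM  (L2)  txn=∅  M[L2]=10
step 10: P2: store L2 := 95  ⟶  IIM  (L2)  txn=∅  M[L2]=10
step 11: P1: store L0 := 44  ⟶  IMI  (L0)  txn=BusRdX+Flush  M[L0]=2
step 12: P2: load  L2  ⟶  IIM  (L2)  txn=∅  M[L2]=10
step 13: P2: store L2 := 2  ⟶  IIM  (L2)  txn=∅  M[L2]=10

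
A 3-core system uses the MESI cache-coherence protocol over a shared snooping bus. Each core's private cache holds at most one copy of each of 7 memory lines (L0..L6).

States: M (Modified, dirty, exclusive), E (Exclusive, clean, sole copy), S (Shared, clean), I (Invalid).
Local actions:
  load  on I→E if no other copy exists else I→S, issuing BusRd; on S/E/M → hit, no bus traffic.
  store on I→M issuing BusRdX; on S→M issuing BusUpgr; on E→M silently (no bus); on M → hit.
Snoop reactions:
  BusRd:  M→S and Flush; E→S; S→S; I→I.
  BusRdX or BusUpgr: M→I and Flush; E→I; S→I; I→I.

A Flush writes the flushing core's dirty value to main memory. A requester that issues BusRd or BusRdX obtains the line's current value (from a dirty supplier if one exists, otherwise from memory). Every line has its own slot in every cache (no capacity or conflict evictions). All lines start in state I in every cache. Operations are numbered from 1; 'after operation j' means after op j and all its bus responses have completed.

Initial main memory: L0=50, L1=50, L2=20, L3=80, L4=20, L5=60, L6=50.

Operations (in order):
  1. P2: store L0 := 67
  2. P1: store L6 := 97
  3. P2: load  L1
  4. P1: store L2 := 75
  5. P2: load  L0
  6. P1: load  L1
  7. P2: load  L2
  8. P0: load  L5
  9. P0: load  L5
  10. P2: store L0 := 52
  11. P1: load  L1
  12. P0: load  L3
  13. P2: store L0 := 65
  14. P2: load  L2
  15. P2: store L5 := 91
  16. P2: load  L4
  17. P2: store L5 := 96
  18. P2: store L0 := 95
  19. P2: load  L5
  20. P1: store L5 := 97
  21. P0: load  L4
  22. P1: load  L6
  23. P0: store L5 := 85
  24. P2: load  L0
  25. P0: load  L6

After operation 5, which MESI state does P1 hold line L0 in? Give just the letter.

state = I

1. P2: store L0 := 67  bus=[BusRdX]  L0: P0=I P1=I P2=M  mem[L0]=50
2. P1: store L6 := 97  bus=[BusRdX]  L6: P0=I P1=M P2=I  mem[L6]=50
3. P2: load  L1  bus=[BusRd]  L1: P0=I P1=I P2=E  mem[L1]=50
4. P1: store L2 := 75  bus=[BusRdX]  L2: P0=I P1=M P2=I  mem[L2]=20
5. P2: load  L0  bus=[-]  L0: P0=I P1=I P2=M  mem[L0]=50
6. P1: load  L1  bus=[BusRd]  L1: P0=I P1=S P2=S  mem[L1]=50
7. P2: load  L2  bus=[BusRd,Flush]  L2: P0=I P1=S P2=S  mem[L2]=75
8. P0: load  L5  bus=[BusRd]  L5: P0=E P1=I P2=I  mem[L5]=60
9. P0: load  L5  bus=[-]  L5: P0=E P1=I P2=I  mem[L5]=60
10. P2: store L0 := 52  bus=[-]  L0: P0=I P1=I P2=M  mem[L0]=50
11. P1: load  L1  bus=[-]  L1: P0=I P1=S P2=S  mem[L1]=50
12. P0: load  L3  bus=[BusRd]  L3: P0=E P1=I P2=I  mem[L3]=80
13. P2: store L0 := 65  bus=[-]  L0: P0=I P1=I P2=M  mem[L0]=50
14. P2: load  L2  bus=[-]  L2: P0=I P1=S P2=S  mem[L2]=75
15. P2: store L5 := 91  bus=[BusRdX]  L5: P0=I P1=I P2=M  mem[L5]=60
16. P2: load  L4  bus=[BusRd]  L4: P0=I P1=I P2=E  mem[L4]=20
17. P2: store L5 := 96  bus=[-]  L5: P0=I P1=I P2=M  mem[L5]=60
18. P2: store L0 := 95  bus=[-]  L0: P0=I P1=I P2=M  mem[L0]=50
19. P2: load  L5  bus=[-]  L5: P0=I P1=I P2=M  mem[L5]=60
20. P1: store L5 := 97  bus=[BusRdX,Flush]  L5: P0=I P1=M P2=I  mem[L5]=96
21. P0: load  L4  bus=[BusRd]  L4: P0=S P1=I P2=S  mem[L4]=20
22. P1: load  L6  bus=[-]  L6: P0=I P1=M P2=I  mem[L6]=50
23. P0: store L5 := 85  bus=[BusRdX,Flush]  L5: P0=M P1=I P2=I  mem[L5]=97
24. P2: load  L0  bus=[-]  L0: P0=I P1=I P2=M  mem[L0]=50
25. P0: load  L6  bus=[BusRd,Flush]  L6: P0=S P1=S P2=I  mem[L6]=97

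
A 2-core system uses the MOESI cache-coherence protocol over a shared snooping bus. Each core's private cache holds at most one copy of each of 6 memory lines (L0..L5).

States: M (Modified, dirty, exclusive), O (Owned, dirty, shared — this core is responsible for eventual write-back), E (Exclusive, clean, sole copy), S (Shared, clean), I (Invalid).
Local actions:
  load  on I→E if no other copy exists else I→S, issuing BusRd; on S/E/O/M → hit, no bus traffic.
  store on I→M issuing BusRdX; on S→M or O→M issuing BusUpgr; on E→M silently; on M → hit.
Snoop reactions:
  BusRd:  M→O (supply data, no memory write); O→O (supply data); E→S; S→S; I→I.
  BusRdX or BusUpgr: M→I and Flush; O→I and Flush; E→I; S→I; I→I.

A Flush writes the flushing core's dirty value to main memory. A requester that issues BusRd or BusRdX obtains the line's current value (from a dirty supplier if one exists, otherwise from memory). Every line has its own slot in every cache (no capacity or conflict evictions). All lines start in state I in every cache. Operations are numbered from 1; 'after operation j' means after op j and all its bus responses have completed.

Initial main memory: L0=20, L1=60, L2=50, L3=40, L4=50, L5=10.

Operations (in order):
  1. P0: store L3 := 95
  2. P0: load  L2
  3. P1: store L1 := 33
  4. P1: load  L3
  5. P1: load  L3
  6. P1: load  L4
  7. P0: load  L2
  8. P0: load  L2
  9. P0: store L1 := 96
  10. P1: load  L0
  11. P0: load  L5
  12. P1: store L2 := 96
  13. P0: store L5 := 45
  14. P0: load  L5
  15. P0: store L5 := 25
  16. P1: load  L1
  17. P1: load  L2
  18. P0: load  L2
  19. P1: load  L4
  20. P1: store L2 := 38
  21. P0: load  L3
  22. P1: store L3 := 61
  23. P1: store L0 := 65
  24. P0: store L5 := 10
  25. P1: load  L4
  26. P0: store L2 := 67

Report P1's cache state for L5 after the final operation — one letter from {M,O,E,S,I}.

[1] P0: store L3 := 95 | P0:M(95), P1:I | bus: BusRdX
[2] P0: load  L2 | P0:E(50), P1:I | bus: BusRd
[3] P1: store L1 := 33 | P0:I, P1:M(33) | bus: BusRdX
[4] P1: load  L3 | P0:O(95), P1:S(95) | bus: BusRd
[5] P1: load  L3 | P0:O(95), P1:S(95) | bus: none
[6] P1: load  L4 | P0:I, P1:E(50) | bus: BusRd
[7] P0: load  L2 | P0:E(50), P1:I | bus: none
[8] P0: load  L2 | P0:E(50), P1:I | bus: none
[9] P0: store L1 := 96 | P0:M(96), P1:I | bus: BusRdX,Flush
[10] P1: load  L0 | P0:I, P1:E(20) | bus: BusRd
[11] P0: load  L5 | P0:E(10), P1:I | bus: BusRd
[12] P1: store L2 := 96 | P0:I, P1:M(96) | bus: BusRdX
[13] P0: store L5 := 45 | P0:M(45), P1:I | bus: none
[14] P0: load  L5 | P0:M(45), P1:I | bus: none
[15] P0: store L5 := 25 | P0:M(25), P1:I | bus: none
[16] P1: load  L1 | P0:O(96), P1:S(96) | bus: BusRd
[17] P1: load  L2 | P0:I, P1:M(96) | bus: none
[18] P0: load  L2 | P0:S(96), P1:O(96) | bus: BusRd
[19] P1: load  L4 | P0:I, P1:E(50) | bus: none
[20] P1: store L2 := 38 | P0:I, P1:M(38) | bus: BusUpgr
[21] P0: load  L3 | P0:O(95), P1:S(95) | bus: none
[22] P1: store L3 := 61 | P0:I, P1:M(61) | bus: BusUpgr,Flush
[23] P1: store L0 := 65 | P0:I, P1:M(65) | bus: none
[24] P0: store L5 := 10 | P0:M(10), P1:I | bus: none
[25] P1: load  L4 | P0:I, P1:E(50) | bus: none
[26] P0: store L2 := 67 | P0:M(67), P1:I | bus: BusRdX,Flush

state = I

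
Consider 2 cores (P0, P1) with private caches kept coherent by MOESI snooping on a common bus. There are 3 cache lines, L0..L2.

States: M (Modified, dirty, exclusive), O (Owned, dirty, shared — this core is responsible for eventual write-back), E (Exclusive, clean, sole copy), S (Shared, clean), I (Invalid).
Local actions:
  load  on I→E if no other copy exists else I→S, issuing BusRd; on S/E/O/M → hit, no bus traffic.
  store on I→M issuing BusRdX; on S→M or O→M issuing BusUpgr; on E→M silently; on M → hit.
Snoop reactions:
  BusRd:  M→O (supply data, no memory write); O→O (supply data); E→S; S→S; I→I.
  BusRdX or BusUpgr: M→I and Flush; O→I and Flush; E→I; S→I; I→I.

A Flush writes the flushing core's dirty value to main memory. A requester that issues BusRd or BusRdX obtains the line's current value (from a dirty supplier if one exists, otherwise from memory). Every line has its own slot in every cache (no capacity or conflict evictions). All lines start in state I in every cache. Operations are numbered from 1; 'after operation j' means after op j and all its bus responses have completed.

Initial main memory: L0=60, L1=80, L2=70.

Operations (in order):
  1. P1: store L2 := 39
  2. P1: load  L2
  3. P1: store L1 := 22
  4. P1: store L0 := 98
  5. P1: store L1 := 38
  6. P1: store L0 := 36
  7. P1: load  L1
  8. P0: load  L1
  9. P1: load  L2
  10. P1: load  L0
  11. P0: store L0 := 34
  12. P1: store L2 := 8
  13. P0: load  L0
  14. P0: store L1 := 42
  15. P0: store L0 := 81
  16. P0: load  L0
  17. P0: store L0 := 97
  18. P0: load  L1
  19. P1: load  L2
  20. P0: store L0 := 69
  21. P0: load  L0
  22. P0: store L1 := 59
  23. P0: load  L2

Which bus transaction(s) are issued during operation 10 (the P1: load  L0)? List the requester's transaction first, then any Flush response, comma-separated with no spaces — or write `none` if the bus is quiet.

bus = none

1. P1: store L2 := 39  bus=[BusRdX]  L2: P0=I P1=M  mem[L2]=70
2. P1: load  L2  bus=[-]  L2: P0=I P1=M  mem[L2]=70
3. P1: store L1 := 22  bus=[BusRdX]  L1: P0=I P1=M  mem[L1]=80
4. P1: store L0 := 98  bus=[BusRdX]  L0: P0=I P1=M  mem[L0]=60
5. P1: store L1 := 38  bus=[-]  L1: P0=I P1=M  mem[L1]=80
6. P1: store L0 := 36  bus=[-]  L0: P0=I P1=M  mem[L0]=60
7. P1: load  L1  bus=[-]  L1: P0=I P1=M  mem[L1]=80
8. P0: load  L1  bus=[BusRd]  L1: P0=S P1=O  mem[L1]=80
9. P1: load  L2  bus=[-]  L2: P0=I P1=M  mem[L2]=70
10. P1: load  L0  bus=[-]  L0: P0=I P1=M  mem[L0]=60
11. P0: store L0 := 34  bus=[BusRdX,Flush]  L0: P0=M P1=I  mem[L0]=36
12. P1: store L2 := 8  bus=[-]  L2: P0=I P1=M  mem[L2]=70
13. P0: load  L0  bus=[-]  L0: P0=M P1=I  mem[L0]=36
14. P0: store L1 := 42  bus=[BusUpgr,Flush]  L1: P0=M P1=I  mem[L1]=38
15. P0: store L0 := 81  bus=[-]  L0: P0=M P1=I  mem[L0]=36
16. P0: load  L0  bus=[-]  L0: P0=M P1=I  mem[L0]=36
17. P0: store L0 := 97  bus=[-]  L0: P0=M P1=I  mem[L0]=36
18. P0: load  L1  bus=[-]  L1: P0=M P1=I  mem[L1]=38
19. P1: load  L2  bus=[-]  L2: P0=I P1=M  mem[L2]=70
20. P0: store L0 := 69  bus=[-]  L0: P0=M P1=I  mem[L0]=36
21. P0: load  L0  bus=[-]  L0: P0=M P1=I  mem[L0]=36
22. P0: store L1 := 59  bus=[-]  L1: P0=M P1=I  mem[L1]=38
23. P0: load  L2  bus=[BusRd]  L2: P0=S P1=O  mem[L2]=70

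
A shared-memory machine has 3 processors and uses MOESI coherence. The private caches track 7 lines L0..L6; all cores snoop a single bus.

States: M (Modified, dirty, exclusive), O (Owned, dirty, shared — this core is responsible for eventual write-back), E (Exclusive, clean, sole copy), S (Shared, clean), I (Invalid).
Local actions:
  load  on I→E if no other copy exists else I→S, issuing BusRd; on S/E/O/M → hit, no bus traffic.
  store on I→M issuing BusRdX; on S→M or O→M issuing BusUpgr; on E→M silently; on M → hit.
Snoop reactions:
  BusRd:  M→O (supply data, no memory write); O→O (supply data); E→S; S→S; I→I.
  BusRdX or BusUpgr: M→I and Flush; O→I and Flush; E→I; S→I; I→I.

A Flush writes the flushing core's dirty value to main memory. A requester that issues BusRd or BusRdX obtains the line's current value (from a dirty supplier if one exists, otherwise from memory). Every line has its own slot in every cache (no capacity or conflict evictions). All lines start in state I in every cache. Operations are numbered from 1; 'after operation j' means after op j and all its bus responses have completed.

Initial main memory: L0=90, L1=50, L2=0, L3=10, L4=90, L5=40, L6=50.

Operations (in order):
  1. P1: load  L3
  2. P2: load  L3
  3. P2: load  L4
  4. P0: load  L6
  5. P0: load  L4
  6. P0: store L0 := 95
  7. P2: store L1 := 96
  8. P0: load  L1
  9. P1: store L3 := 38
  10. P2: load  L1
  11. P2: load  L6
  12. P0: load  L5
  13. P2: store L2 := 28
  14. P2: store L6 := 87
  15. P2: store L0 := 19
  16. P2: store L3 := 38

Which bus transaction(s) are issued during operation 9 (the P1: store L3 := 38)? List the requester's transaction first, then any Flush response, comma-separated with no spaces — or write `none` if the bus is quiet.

[1] P1: load  L3 | P0:I, P1:E(10), P2:I | bus: BusRd
[2] P2: load  L3 | P0:I, P1:S(10), P2:S(10) | bus: BusRd
[3] P2: load  L4 | P0:I, P1:I, P2:E(90) | bus: BusRd
[4] P0: load  L6 | P0:E(50), P1:I, P2:I | bus: BusRd
[5] P0: load  L4 | P0:S(90), P1:I, P2:S(90) | bus: BusRd
[6] P0: store L0 := 95 | P0:M(95), P1:I, P2:I | bus: BusRdX
[7] P2: store L1 := 96 | P0:I, P1:I, P2:M(96) | bus: BusRdX
[8] P0: load  L1 | P0:S(96), P1:I, P2:O(96) | bus: BusRd
[9] P1: store L3 := 38 | P0:I, P1:M(38), P2:I | bus: BusUpgr
[10] P2: load  L1 | P0:S(96), P1:I, P2:O(96) | bus: none
[11] P2: load  L6 | P0:S(50), P1:I, P2:S(50) | bus: BusRd
[12] P0: load  L5 | P0:E(40), P1:I, P2:I | bus: BusRd
[13] P2: store L2 := 28 | P0:I, P1:I, P2:M(28) | bus: BusRdX
[14] P2: store L6 := 87 | P0:I, P1:I, P2:M(87) | bus: BusUpgr
[15] P2: store L0 := 19 | P0:I, P1:I, P2:M(19) | bus: BusRdX,Flush
[16] P2: store L3 := 38 | P0:I, P1:I, P2:M(38) | bus: BusRdX,Flush

bus = BusUpgr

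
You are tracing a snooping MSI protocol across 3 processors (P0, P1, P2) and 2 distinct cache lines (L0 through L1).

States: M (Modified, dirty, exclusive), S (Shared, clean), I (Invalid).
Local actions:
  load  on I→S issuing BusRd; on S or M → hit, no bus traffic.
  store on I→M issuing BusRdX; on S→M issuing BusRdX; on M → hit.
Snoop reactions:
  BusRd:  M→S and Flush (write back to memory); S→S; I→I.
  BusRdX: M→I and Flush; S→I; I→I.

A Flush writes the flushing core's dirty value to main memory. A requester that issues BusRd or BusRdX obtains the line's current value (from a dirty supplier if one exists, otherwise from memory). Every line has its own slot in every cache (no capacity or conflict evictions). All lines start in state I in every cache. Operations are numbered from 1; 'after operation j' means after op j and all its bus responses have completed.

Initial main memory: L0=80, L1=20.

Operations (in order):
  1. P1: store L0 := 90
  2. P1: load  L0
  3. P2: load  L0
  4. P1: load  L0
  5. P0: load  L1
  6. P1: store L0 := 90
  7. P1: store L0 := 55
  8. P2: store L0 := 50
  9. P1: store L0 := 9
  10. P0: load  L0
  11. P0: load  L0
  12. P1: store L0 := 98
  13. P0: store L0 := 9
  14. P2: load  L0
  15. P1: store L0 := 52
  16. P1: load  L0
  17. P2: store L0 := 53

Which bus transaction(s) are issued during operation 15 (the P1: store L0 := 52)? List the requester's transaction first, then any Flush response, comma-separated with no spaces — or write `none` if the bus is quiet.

bus = BusRdX

  op1 P1: store L0 := 90 → I/M/I on L0; bus BusRdX; mem=80
  op2 P1: load  L0 → I/M/I on L0; bus (none); mem=80
  op3 P2: load  L0 → I/S/S on L0; bus BusRd Flush; mem=90
  op4 P1: load  L0 → I/S/S on L0; bus (none); mem=90
  op5 P0: load  L1 → S/I/I on L1; bus BusRd; mem=20
  op6 P1: store L0 := 90 → I/M/I on L0; bus BusRdX; mem=90
  op7 P1: store L0 := 55 → I/M/I on L0; bus (none); mem=90
  op8 P2: store L0 := 50 → I/I/M on L0; bus BusRdX Flush; mem=55
  op9 P1: store L0 := 9 → I/M/I on L0; bus BusRdX Flush; mem=50
  op10 P0: load  L0 → S/S/I on L0; bus BusRd Flush; mem=9
  op11 P0: load  L0 → S/S/I on L0; bus (none); mem=9
  op12 P1: store L0 := 98 → I/M/I on L0; bus BusRdX; mem=9
  op13 P0: store L0 := 9 → M/I/I on L0; bus BusRdX Flush; mem=98
  op14 P2: load  L0 → S/I/S on L0; bus BusRd Flush; mem=9
  op15 P1: store L0 := 52 → I/M/I on L0; bus BusRdX; mem=9
  op16 P1: load  L0 → I/M/I on L0; bus (none); mem=9
  op17 P2: store L0 := 53 → I/I/M on L0; bus BusRdX Flush; mem=52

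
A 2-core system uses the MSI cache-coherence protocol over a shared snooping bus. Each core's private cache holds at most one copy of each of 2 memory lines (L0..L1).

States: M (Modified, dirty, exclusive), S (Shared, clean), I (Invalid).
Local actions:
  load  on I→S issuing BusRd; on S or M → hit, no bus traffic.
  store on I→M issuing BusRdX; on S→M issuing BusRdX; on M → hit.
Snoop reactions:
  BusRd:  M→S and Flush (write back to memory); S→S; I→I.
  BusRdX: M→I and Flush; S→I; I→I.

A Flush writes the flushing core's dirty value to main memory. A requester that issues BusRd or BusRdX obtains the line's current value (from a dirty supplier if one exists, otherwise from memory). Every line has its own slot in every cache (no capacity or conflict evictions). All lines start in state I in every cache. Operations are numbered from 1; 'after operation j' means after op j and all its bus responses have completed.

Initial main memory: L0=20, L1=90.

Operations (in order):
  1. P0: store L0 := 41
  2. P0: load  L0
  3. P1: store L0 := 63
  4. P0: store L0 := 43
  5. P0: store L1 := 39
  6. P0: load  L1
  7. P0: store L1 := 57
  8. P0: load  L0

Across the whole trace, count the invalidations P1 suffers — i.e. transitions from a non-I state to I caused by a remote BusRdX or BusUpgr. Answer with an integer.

[1] P0: store L0 := 41 | P0:M(41), P1:I | bus: BusRdX
[2] P0: load  L0 | P0:M(41), P1:I | bus: none
[3] P1: store L0 := 63 | P0:I, P1:M(63) | bus: BusRdX,Flush
[4] P0: store L0 := 43 | P0:M(43), P1:I | bus: BusRdX,Flush
[5] P0: store L1 := 39 | P0:M(39), P1:I | bus: BusRdX
[6] P0: load  L1 | P0:M(39), P1:I | bus: none
[7] P0: store L1 := 57 | P0:M(57), P1:I | bus: none
[8] P0: load  L0 | P0:M(43), P1:I | bus: none

invalidations = 1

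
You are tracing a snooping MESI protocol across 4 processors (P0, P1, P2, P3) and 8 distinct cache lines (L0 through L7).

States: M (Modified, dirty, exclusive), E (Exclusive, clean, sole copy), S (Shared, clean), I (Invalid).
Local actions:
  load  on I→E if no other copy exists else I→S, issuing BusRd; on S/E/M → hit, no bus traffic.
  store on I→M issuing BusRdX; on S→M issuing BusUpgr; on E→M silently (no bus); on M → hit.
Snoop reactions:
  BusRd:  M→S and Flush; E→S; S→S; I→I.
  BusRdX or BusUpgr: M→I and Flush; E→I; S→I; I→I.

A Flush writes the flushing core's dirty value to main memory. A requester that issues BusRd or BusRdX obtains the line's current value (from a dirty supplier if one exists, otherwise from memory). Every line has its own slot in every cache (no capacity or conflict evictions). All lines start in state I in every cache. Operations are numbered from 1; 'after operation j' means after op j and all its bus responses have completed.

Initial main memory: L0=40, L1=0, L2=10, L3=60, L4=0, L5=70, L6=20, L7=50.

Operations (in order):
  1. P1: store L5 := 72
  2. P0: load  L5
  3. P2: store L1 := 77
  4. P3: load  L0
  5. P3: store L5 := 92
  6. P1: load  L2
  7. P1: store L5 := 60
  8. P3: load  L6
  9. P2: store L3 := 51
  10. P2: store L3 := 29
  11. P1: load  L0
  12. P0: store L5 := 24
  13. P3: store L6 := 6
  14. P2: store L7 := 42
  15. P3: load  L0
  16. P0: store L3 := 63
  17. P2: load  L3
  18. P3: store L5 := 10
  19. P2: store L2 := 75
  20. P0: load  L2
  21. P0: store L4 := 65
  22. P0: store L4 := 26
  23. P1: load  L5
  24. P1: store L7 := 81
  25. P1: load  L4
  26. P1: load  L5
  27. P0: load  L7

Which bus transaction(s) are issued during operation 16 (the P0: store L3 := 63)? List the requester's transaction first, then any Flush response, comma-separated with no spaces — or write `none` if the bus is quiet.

  op1 P1: store L5 := 72 → I/M/I/I on L5; bus BusRdX; mem=70
  op2 P0: load  L5 → S/S/I/I on L5; bus BusRd Flush; mem=72
  op3 P2: store L1 := 77 → I/I/M/I on L1; bus BusRdX; mem=0
  op4 P3: load  L0 → I/I/I/E on L0; bus BusRd; mem=40
  op5 P3: store L5 := 92 → I/I/I/M on L5; bus BusRdX; mem=72
  op6 P1: load  L2 → I/E/I/I on L2; bus BusRd; mem=10
  op7 P1: store L5 := 60 → I/M/I/I on L5; bus BusRdX Flush; mem=92
  op8 P3: load  L6 → I/I/I/E on L6; bus BusRd; mem=20
  op9 P2: store L3 := 51 → I/I/M/I on L3; bus BusRdX; mem=60
  op10 P2: store L3 := 29 → I/I/M/I on L3; bus (none); mem=60
  op11 P1: load  L0 → I/S/I/S on L0; bus BusRd; mem=40
  op12 P0: store L5 := 24 → M/I/I/I on L5; bus BusRdX Flush; mem=60
  op13 P3: store L6 := 6 → I/I/I/M on L6; bus (none); mem=20
  op14 P2: store L7 := 42 → I/I/M/I on L7; bus BusRdX; mem=50
  op15 P3: load  L0 → I/S/I/S on L0; bus (none); mem=40
  op16 P0: store L3 := 63 → M/I/I/I on L3; bus BusRdX Flush; mem=29
  op17 P2: load  L3 → S/I/S/I on L3; bus BusRd Flush; mem=63
  op18 P3: store L5 := 10 → I/I/I/M on L5; bus BusRdX Flush; mem=24
  op19 P2: store L2 := 75 → I/I/M/I on L2; bus BusRdX; mem=10
  op20 P0: load  L2 → S/I/S/I on L2; bus BusRd Flush; mem=75
  op21 P0: store L4 := 65 → M/I/I/I on L4; bus BusRdX; mem=0
  op22 P0: store L4 := 26 → M/I/I/I on L4; bus (none); mem=0
  op23 P1: load  L5 → I/S/I/S on L5; bus BusRd Flush; mem=10
  op24 P1: store L7 := 81 → I/M/I/I on L7; bus BusRdX Flush; mem=42
  op25 P1: load  L4 → S/S/I/I on L4; bus BusRd Flush; mem=26
  op26 P1: load  L5 → I/S/I/S on L5; bus (none); mem=10
  op27 P0: load  L7 → S/S/I/I on L7; bus BusRd Flush; mem=81

bus = BusRdX,Flush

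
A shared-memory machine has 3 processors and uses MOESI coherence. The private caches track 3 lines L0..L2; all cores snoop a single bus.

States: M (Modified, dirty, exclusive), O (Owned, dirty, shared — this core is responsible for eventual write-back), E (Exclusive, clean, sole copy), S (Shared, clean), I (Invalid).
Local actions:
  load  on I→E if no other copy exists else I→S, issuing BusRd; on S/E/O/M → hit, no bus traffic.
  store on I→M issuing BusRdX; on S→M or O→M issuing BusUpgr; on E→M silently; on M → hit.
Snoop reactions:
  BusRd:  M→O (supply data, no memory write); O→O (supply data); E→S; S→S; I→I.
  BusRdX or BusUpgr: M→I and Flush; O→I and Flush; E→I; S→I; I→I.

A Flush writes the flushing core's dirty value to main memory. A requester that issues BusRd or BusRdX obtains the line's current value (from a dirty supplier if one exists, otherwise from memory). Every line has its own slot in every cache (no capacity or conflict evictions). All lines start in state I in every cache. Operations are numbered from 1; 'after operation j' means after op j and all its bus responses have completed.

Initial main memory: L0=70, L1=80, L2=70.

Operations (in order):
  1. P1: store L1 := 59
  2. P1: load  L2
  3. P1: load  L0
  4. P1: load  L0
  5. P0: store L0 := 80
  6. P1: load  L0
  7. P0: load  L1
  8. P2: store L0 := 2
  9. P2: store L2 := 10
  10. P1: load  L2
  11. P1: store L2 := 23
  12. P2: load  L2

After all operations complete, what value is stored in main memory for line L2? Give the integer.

memory[L2] = 10

  op1 P1: store L1 := 59 → I/M/I on L1; bus BusRdX; mem=80
  op2 P1: load  L2 → I/E/I on L2; bus BusRd; mem=70
  op3 P1: load  L0 → I/E/I on L0; bus BusRd; mem=70
  op4 P1: load  L0 → I/E/I on L0; bus (none); mem=70
  op5 P0: store L0 := 80 → M/I/I on L0; bus BusRdX; mem=70
  op6 P1: load  L0 → O/S/I on L0; bus BusRd; mem=70
  op7 P0: load  L1 → S/O/I on L1; bus BusRd; mem=80
  op8 P2: store L0 := 2 → I/I/M on L0; bus BusRdX Flush; mem=80
  op9 P2: store L2 := 10 → I/I/M on L2; bus BusRdX; mem=70
  op10 P1: load  L2 → I/S/O on L2; bus BusRd; mem=70
  op11 P1: store L2 := 23 → I/M/I on L2; bus BusUpgr Flush; mem=10
  op12 P2: load  L2 → I/O/S on L2; bus BusRd; mem=10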